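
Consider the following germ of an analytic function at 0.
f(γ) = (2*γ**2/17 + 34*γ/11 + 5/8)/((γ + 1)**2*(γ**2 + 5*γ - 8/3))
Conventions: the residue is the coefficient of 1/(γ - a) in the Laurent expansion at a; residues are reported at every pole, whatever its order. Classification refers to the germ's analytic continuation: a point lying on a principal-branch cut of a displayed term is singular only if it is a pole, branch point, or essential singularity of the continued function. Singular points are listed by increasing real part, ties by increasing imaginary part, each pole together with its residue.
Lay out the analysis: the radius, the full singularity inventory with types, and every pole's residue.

Denominator factor (γ + 1)^2: pole of order 2 at -1, modulus 1.
Denominator factor (γ**2 + 5*γ - 8/3): discriminant 107/3, real irrational roots -5/2 + (1/6)*sqrt(321) and -5/2 - (1/6)*sqrt(321); poles of order 1, moduli -5/2 + (1/6)*sqrt(321) and 5/2 + (1/6)*sqrt(321).
The radius of convergence is the smallest modulus among the singular points: -5/2 + (1/6)*sqrt(321).
The factor γ**2 + 5*γ - 8/3 splits as (γ - a)(γ - a') with a = -5/2 - (1/6)*sqrt(321), a' = -5/2 + (1/6)*sqrt(321). At the order-1 pole a set g(γ) = (γ - a)*f(γ) = [(2*γ**2/17 + 34*γ/11 + 5/8)/(γ + 1)**2] / (γ - a').
Simple pole: residue = g(a) at a = -5/2 - (1/6)*sqrt(321), which is 14679/108800 - (203647/128057600)*sqrt(321).
At the order-2 pole -1 set g(γ) = (γ - (-1))^2*f(γ) = (2*γ**2/17 + 34*γ/11 + 5/8)/(γ**2 + 5*γ - 8/3).
Order-2 pole: residue = g'(a); g'(-1) = -14679/54400, so the residue is -14679/54400.
The factor γ**2 + 5*γ - 8/3 splits as (γ - a)(γ - a') with a = -5/2 + (1/6)*sqrt(321), a' = -5/2 - (1/6)*sqrt(321). At the order-1 pole a set g(γ) = (γ - a)*f(γ) = [(2*γ**2/17 + 34*γ/11 + 5/8)/(γ + 1)**2] / (γ - a').
Simple pole: residue = g(a) at a = -5/2 + (1/6)*sqrt(321), which is 14679/108800 + (203647/128057600)*sqrt(321).
List the singular points by increasing real part (a conjugate pair: the negative imaginary part first).

Radius of convergence at 0: -5/2 + (1/6)*sqrt(321).
At -5/2 - (1/6)*sqrt(321): a pole of order 1; residue 14679/108800 - (203647/128057600)*sqrt(321).
At -1: a pole of order 2; residue -14679/54400.
At -5/2 + (1/6)*sqrt(321): a pole of order 1; residue 14679/108800 + (203647/128057600)*sqrt(321).


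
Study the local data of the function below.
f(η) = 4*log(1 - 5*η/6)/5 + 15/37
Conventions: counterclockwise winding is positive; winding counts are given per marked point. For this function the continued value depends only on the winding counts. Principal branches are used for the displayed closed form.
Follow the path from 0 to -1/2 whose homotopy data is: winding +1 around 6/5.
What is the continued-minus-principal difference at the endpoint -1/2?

The rational part is single-valued and drops out of the difference; each branch term changes only by its own monodromy.
(4/5)*log(1 - η/(6/5)): each positive loop around 6/5 adds 2*pi*i to the log, so winding +1 contributes (4/5)*(1)*2*pi*i = (8/5)*pi*i.
Summing the contributions at η = -1/2 gives (8/5)*pi*i.

Continued minus principal equals (8/5)*pi*i.


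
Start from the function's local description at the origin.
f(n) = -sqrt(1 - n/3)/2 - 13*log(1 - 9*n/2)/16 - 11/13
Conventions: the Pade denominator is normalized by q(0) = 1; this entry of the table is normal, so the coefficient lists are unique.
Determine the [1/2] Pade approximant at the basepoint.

The Pade approximant has numerator coefficients [-35/26, 26901242551/3748184544]; denominator coefficients [1, -30677605/12013412, -422776471/432482832].

Taylor coefficients needed (expand at 0): a_0 = -35/26, a_1 = 359/96, a_2 = 9485/1152, a_3 = 85297/3456.
Write the denominator as Q(n) = 1 + q1*n + q2*n^2. Requiring Q*f - P = O(n^4) with deg P <= 1 kills the coefficients of n^2..n^3 in Q*f:
  n^2: a_2 + q1*a_1 + q2*a_0 = 0, i.e. 9485/1152 + (359/96)*q1 + (-35/26)*q2 = 0.
  n^3: a_3 + q1*a_2 + q2*a_1 = 0, i.e. 85297/3456 + (9485/1152)*q1 + (359/96)*q2 = 0.
Solving this linear system: q1 = -30677605/12013412, q2 = -422776471/432482832.
The numerator is Q*f truncated at degree 1: P0 = a_0 = -35/26; P1 = a_1 + q1*a_0 = 26901242551/3748184544.


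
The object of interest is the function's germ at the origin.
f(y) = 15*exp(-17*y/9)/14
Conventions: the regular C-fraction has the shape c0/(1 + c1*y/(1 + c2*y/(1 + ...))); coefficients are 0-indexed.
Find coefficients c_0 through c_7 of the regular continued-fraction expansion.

The regular C-fraction coefficients are [15/14, 17/9, -17/18, 17/54, -17/54, 17/90, -17/90, 17/126].

Taylor coefficients (expand at 0): a_0 = 15/14, a_1 = -85/42, a_2 = 1445/756, a_3 = -24565/20412, a_4 = 417605/734832, a_5 = -1419857/6613488, a_6 = 24137569/357128352, a_7 = -410338673/22499086176.
c0 = a_0 = 15/14. Peel one level at a time: if S = 1 + c*y/S' with S'(0) = 1, then c is the y-coefficient of S and S' = c*y/(S - 1).
S_1 = c0/f = 1 + (17/9)*y + (289/162)*y^2 + ...; c1 = 17/9.
S_2 = c1*y/(S_1 - 1) = 1 + (-17/18)*y + (289/972)*y^2 + ...; c2 = -17/18.
S_3 = c2*y/(S_2 - 1) = 1 + (17/54)*y + (289/2916)*y^2 + ...; c3 = 17/54.
S_4 = c3*y/(S_3 - 1) = 1 + (-17/54)*y + (289/4860)*y^2 + ...; c4 = -17/54.
S_5 = c4*y/(S_4 - 1) = 1 + (17/90)*y + (289/8100)*y^2 + ...; c5 = 17/90.
S_6 = c5*y/(S_5 - 1) = 1 + (-17/90)*y + (289/11340)*y^2 + ...; c6 = -17/90.
S_7 = c6*y/(S_6 - 1) = 1 + (17/126)*y + ...; c7 = 17/126.


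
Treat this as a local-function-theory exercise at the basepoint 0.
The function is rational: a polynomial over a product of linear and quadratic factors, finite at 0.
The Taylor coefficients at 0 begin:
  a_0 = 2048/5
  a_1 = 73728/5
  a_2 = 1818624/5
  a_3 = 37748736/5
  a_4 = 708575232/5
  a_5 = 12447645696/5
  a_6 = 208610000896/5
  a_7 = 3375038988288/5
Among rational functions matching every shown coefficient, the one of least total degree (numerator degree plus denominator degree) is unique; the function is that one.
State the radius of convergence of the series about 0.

No rational of total degree below 6 reproduces all 8 coefficients; solving the [0/6] Pade equations on them gives f(z) = -4/(5*(z**2 + 3*z/2 - 1/8)**3), whose expansion matches every shown term.
Denominator factor (z**2 + 3*z/2 - 1/8)^3: discriminant 11/4, real irrational roots -3/4 + (1/4)*sqrt(11) and -3/4 - (1/4)*sqrt(11); poles of order 3, moduli -3/4 + (1/4)*sqrt(11) and 3/4 + (1/4)*sqrt(11).
The radius of convergence is the smallest modulus among the singular points: -3/4 + (1/4)*sqrt(11).

The radius of convergence is -3/4 + (1/4)*sqrt(11).


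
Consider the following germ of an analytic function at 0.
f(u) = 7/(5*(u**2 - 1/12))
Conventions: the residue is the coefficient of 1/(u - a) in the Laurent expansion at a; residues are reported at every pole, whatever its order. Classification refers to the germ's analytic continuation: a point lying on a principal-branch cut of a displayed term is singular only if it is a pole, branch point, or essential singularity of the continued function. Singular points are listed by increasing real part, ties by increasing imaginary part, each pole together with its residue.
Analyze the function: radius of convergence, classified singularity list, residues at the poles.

Denominator factor (u**2 - 1/12): discriminant 1/3, real irrational roots (1/6)*sqrt(3) and -(1/6)*sqrt(3); poles of order 1, moduli (1/6)*sqrt(3) and (1/6)*sqrt(3).
The radius of convergence is the smallest modulus among the singular points: (1/6)*sqrt(3).
The factor u**2 - 1/12 splits as (u - a)(u - a') with a = -(1/6)*sqrt(3), a' = (1/6)*sqrt(3). At the order-1 pole a set g(u) = (u - a)*f(u) = [7/5] / (u - a').
Simple pole: residue = g(a) at a = -(1/6)*sqrt(3), which is -(7/5)*sqrt(3).
The factor u**2 - 1/12 splits as (u - a)(u - a') with a = (1/6)*sqrt(3), a' = -(1/6)*sqrt(3). At the order-1 pole a set g(u) = (u - a)*f(u) = [7/5] / (u - a').
Simple pole: residue = g(a) at a = (1/6)*sqrt(3), which is (7/5)*sqrt(3).
List the singular points by increasing real part (a conjugate pair: the negative imaginary part first).

Radius of convergence at 0: (1/6)*sqrt(3).
At -(1/6)*sqrt(3): a pole of order 1; residue -(7/5)*sqrt(3).
At (1/6)*sqrt(3): a pole of order 1; residue (7/5)*sqrt(3).


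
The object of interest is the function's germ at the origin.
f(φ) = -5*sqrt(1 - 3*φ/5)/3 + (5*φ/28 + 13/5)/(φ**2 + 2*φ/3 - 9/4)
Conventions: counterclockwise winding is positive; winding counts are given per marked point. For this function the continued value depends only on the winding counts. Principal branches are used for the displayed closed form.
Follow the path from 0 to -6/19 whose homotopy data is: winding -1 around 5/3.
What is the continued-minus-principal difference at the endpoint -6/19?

The rational part is single-valued and drops out of the difference; each branch term changes only by its own monodromy.
(-5/3)*sqrt(1 - φ/(5/3)): winding -1 is odd, the square root flips sign, contributing -2*(-5/3)*sqrt(1 - (-6/19)/(5/3)) = -2*(-5/3)*sqrt(113/95) = (2/57)*sqrt(10735).
Summing the contributions at φ = -6/19 gives (2/57)*sqrt(10735).

Continued minus principal equals (2/57)*sqrt(10735).


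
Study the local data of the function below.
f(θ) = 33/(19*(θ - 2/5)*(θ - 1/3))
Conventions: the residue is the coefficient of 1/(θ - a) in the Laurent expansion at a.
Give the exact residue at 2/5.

At the order-1 pole 2/5 set g(θ) = (θ - (2/5))*f(θ) = 33/(19*(θ - 1/3)).
Simple pole: residue = g(a) at a = 2/5, which is 495/19.

The residue is 495/19.


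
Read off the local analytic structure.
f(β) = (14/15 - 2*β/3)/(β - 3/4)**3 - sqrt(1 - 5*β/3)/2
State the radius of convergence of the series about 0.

The radius of convergence is 3/5.

Denominator factor (β - 3/4)^3: pole of order 3 at 3/4, modulus 3/4.
Branch term (-1/2)*sqrt(1 - β/(3/5)): its argument vanishes at β = 3/5, a square-root branch point, modulus 3/5.
The radius of convergence is the smallest modulus among the singular points: 3/5.


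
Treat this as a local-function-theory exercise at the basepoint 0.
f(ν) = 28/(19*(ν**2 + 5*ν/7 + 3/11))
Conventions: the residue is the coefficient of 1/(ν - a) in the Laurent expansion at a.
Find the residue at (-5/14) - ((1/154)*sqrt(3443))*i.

The factor ν**2 + 5*ν/7 + 3/11 splits as (ν - a)(ν - a') with a = (-5/14) - ((1/154)*sqrt(3443))*i, a' = (-5/14) + ((1/154)*sqrt(3443))*i. At the order-1 pole a set g(ν) = (ν - a)*f(ν) = [28/19] / (ν - a').
Simple pole: residue = g(a) at a = (-5/14) - ((1/154)*sqrt(3443))*i, which is ((196/5947)*sqrt(3443))*i.

The residue is ((196/5947)*sqrt(3443))*i.


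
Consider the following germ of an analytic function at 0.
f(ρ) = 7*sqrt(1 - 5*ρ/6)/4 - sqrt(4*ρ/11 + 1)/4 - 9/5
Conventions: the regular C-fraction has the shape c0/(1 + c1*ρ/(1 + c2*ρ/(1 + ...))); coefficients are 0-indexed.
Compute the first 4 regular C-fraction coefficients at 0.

The regular C-fraction coefficients are [-3/10, -2045/792, 96826/40491, 539652481/27879691136].

Taylor coefficients (expand at 0): a_0 = -3/10, a_1 = -409/528, a_2 = -20599/139392, a_3 = -1178449/18399744.
c0 = a_0 = -3/10. Peel one level at a time: if S = 1 + c*ρ/S' with S'(0) = 1, then c is the ρ-coefficient of S and S' = c*ρ/(S - 1).
S_1 = c0/f = 1 + (-2045/792)*ρ + (242065/39204)*ρ^2 + ...; c1 = -2045/792.
S_2 = c1*ρ/(S_1 - 1) = 1 + (96826/40491)*ρ + (-539652481/11658816576)*ρ^2 + ...; c2 = 96826/40491.
S_3 = c2*ρ/(S_2 - 1) = 1 + (539652481/27879691136)*ρ + ...; c3 = 539652481/27879691136.


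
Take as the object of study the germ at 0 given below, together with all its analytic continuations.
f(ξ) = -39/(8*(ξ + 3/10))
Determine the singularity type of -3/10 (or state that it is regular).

The point is a pole of order 1.

The denominator factor ξ + 3/10 vanishes at -3/10 and appears to the power 1; the numerator there equals -39/8, nonzero, and no other factor vanishes.
Hence a pole whose order is the multiplicity, 1.


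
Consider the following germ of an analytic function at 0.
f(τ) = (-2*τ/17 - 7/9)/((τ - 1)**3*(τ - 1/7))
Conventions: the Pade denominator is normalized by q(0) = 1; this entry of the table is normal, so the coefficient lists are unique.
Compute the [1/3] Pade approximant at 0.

Taylor coefficients needed (expand at 0): a_0 = -49/9, a_1 = -8456/153, a_2 = -64568/153, a_3 = -461062/153, a_4 = -3241189/153.
Write the denominator as Q(τ) = 1 + q1*τ + q2*τ^2 + q3*τ^3. Requiring Q*f - P = O(τ^5) with deg P <= 1 kills the coefficients of τ^2..τ^4 in Q*f:
  τ^2: a_2 + q1*a_1 + q2*a_0 = 0, i.e. -64568/153 + (-8456/153)*q1 + (-49/9)*q2 = 0.
  τ^3: a_3 + q1*a_2 + q2*a_1 + q3*a_0 = 0, i.e. -461062/153 + (-64568/153)*q1 + (-8456/153)*q2 + (-49/9)*q3 = 0.
  τ^4: a_4 + q1*a_3 + q2*a_2 + q3*a_1 = 0, i.e. -3241189/153 + (-461062/153)*q1 + (-64568/153)*q2 + (-8456/153)*q3 = 0.
Solving this linear system: q1 = -424028307/43582442, q2 = 463116596/21791221, q3 = -328797130/21791221.
The numerator is Q*f truncated at degree 1: P0 = a_0 = -49/9; P1 = a_1 + q1*a_0 = -15317549821/6668113626.

The Pade approximant has numerator coefficients [-49/9, -15317549821/6668113626]; denominator coefficients [1, -424028307/43582442, 463116596/21791221, -328797130/21791221].


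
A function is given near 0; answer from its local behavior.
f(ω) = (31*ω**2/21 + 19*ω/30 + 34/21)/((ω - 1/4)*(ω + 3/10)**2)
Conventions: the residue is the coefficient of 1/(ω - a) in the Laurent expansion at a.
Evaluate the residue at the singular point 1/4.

The residue is 5235/847.

At the order-1 pole 1/4 set g(ω) = (ω - (1/4))*f(ω) = (31*ω**2/21 + 19*ω/30 + 34/21)/(ω + 3/10)**2.
Simple pole: residue = g(a) at a = 1/4, which is 5235/847.


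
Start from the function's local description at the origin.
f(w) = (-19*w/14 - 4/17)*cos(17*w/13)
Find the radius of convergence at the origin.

The factor cos(17*w/13) is entire and contributes no finite singular point.
The polynomial part has no poles.
No finite singular points: the Taylor series at 0 converges everywhere.

The radius of convergence is infinite.


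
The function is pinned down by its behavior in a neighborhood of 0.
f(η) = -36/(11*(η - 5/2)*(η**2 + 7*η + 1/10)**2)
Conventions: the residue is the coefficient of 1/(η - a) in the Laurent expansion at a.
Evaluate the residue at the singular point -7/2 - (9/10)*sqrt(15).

The residue is 800/278091 - (1600/67576113)*sqrt(15).

The factor η**2 + 7*η + 1/10 splits as (η - a)(η - a') with a = -7/2 - (9/10)*sqrt(15), a' = -7/2 + (9/10)*sqrt(15). At the order-2 pole a set g(η) = (η - a)^2*f(η) = [-36/(11*(η - 5/2))] / (η - a')^2.
Order-2 pole: residue = g'(a); g'(-7/2 - (9/10)*sqrt(15)) = 800/278091 - (1600/67576113)*sqrt(15), so the residue is 800/278091 - (1600/67576113)*sqrt(15).


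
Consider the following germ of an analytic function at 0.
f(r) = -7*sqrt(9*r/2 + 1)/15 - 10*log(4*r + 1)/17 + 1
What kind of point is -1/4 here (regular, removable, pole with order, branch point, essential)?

The point is a logarithmic branch point.

The term (-10/17)*log(1 - r/(-1/4)) has argument 1 - -1/4/(-1/4) = 0 at -1/4: a logarithmic (infinitely-sheeted) branch point; the remaining terms are analytic or single-valued there.


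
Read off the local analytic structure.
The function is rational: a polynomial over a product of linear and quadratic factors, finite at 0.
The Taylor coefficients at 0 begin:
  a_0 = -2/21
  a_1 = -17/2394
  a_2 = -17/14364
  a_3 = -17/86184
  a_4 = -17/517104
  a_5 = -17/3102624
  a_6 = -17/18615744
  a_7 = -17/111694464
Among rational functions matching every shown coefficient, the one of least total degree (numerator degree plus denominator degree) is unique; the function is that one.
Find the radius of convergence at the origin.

No rational of total degree below 2 reproduces all 8 coefficients; solving the [1/1] Pade equations on them gives f(r) = (4/7 - r/19)/(r - 6), whose expansion matches every shown term.
Denominator factor (r - 6): pole of order 1 at 6, modulus 6.
The radius of convergence is the smallest modulus among the singular points: 6.

The radius of convergence is 6.


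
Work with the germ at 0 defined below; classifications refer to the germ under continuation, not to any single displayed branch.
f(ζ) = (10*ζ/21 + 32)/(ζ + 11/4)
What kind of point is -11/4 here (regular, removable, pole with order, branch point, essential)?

The point is a pole of order 1.

The denominator factor ζ + 11/4 vanishes at -11/4 and appears to the power 1; the numerator there equals 1289/42, nonzero, and no other factor vanishes.
Hence a pole whose order is the multiplicity, 1.


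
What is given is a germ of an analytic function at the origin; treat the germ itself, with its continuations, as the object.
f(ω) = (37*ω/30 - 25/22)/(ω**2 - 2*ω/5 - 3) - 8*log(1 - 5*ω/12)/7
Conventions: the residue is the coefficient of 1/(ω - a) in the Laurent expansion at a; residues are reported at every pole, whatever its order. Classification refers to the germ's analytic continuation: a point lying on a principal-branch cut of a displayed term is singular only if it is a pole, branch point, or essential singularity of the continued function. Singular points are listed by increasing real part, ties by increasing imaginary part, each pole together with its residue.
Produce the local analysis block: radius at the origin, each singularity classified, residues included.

Radius of convergence at 0: -1/5 + (2/5)*sqrt(19).
At 1/5 - (2/5)*sqrt(19): a pole of order 1; residue 37/60 + (367/6270)*sqrt(19).
At 1/5 + (2/5)*sqrt(19): a pole of order 1; residue 37/60 - (367/6270)*sqrt(19).
At 12/5: a logarithmic branch point.

Denominator factor (ω**2 - 2*ω/5 - 3): discriminant 304/25, real irrational roots 1/5 + (2/5)*sqrt(19) and 1/5 - (2/5)*sqrt(19); poles of order 1, moduli 1/5 + (2/5)*sqrt(19) and -1/5 + (2/5)*sqrt(19).
Branch term (-8/7)*log(1 - ω/(12/5)): its argument vanishes at ω = 12/5, a logarithmic branch point, modulus 12/5.
The radius of convergence is the smallest modulus among the singular points: -1/5 + (2/5)*sqrt(19).
The branch term is analytic at 1/5 - (2/5)*sqrt(19) and contributes nothing to the residue; only the rational part matters.
The factor ω**2 - 2*ω/5 - 3 splits as (ω - a)(ω - a') with a = 1/5 - (2/5)*sqrt(19), a' = 1/5 + (2/5)*sqrt(19). At the order-1 pole a set g(ω) = (ω - a)*(rational part) = [37*ω/30 - 25/22] / (ω - a').
Simple pole: residue = g(a) at a = 1/5 - (2/5)*sqrt(19), which is 37/60 + (367/6270)*sqrt(19).
The branch term is analytic at 1/5 + (2/5)*sqrt(19) and contributes nothing to the residue; only the rational part matters.
The factor ω**2 - 2*ω/5 - 3 splits as (ω - a)(ω - a') with a = 1/5 + (2/5)*sqrt(19), a' = 1/5 - (2/5)*sqrt(19). At the order-1 pole a set g(ω) = (ω - a)*(rational part) = [37*ω/30 - 25/22] / (ω - a').
Simple pole: residue = g(a) at a = 1/5 + (2/5)*sqrt(19), which is 37/60 - (367/6270)*sqrt(19).
List the singular points by increasing real part (a conjugate pair: the negative imaginary part first).


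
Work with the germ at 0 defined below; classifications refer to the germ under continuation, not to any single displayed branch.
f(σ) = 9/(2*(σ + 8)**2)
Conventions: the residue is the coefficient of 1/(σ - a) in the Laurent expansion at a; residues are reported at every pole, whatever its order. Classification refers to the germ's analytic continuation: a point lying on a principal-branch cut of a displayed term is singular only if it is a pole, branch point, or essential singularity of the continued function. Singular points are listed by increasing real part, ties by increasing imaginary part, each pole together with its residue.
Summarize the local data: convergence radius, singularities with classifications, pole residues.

Radius of convergence at 0: 8.
At -8: a pole of order 2; residue 0.

Denominator factor (σ + 8)^2: pole of order 2 at -8, modulus 8.
The radius of convergence is the smallest modulus among the singular points: 8.
At the order-2 pole -8 set g(σ) = (σ - (-8))^2*f(σ) = 9/2.
Order-2 pole: residue = g'(a); g'(-8) = 0, so the residue is 0.


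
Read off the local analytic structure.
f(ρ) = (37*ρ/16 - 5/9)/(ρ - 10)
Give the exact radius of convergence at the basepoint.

The radius of convergence is 10.

Denominator factor (ρ - 10): pole of order 1 at 10, modulus 10.
The radius of convergence is the smallest modulus among the singular points: 10.


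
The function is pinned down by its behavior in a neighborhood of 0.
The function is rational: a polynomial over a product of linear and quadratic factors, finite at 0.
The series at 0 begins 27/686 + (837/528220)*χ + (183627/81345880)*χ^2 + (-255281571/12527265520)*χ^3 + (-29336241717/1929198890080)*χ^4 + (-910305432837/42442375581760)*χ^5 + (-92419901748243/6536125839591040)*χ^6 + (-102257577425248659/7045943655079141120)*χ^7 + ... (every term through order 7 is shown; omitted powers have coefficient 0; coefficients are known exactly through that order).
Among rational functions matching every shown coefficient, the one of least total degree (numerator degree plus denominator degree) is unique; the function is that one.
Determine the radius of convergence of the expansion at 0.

The radius of convergence is -1/22 + (1/22)*sqrt(969).

No rational of total degree below 6 reproduces all 8 coefficients; solving the [1/5] Pade equations on them gives f(χ) = (1 - 6*χ/5)/((χ - 7/3)**3*(χ**2 - χ/11 - 2)), whose expansion matches every shown term.
Denominator factor (χ**2 - χ/11 - 2): discriminant 969/121, real irrational roots 1/22 + (1/22)*sqrt(969) and 1/22 - (1/22)*sqrt(969); poles of order 1, moduli 1/22 + (1/22)*sqrt(969) and -1/22 + (1/22)*sqrt(969).
Denominator factor (χ - 7/3)^3: pole of order 3 at 7/3, modulus 7/3.
The radius of convergence is the smallest modulus among the singular points: -1/22 + (1/22)*sqrt(969).


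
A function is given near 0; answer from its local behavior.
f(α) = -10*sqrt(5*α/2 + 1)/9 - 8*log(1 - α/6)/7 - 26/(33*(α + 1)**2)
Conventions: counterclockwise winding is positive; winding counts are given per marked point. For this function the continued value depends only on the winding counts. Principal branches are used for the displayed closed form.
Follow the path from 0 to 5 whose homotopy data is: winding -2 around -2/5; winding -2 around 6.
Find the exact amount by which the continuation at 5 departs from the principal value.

Continued minus principal equals (32/7)*pi*i.

The rational part is single-valued and drops out of the difference; each branch term changes only by its own monodromy.
(-8/7)*log(1 - α/(6)): each positive loop around 6 adds 2*pi*i to the log, so winding -2 contributes (-8/7)*(-2)*2*pi*i = (32/7)*pi*i.
(-10/9)*sqrt(1 - α/(-2/5)): winding -2 is even, the square root returns to the same sheet, contribution 0.
Summing the contributions at α = 5 gives (32/7)*pi*i.


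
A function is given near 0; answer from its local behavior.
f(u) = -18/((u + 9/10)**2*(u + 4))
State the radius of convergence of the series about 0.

Denominator factor (u + 9/10)^2: pole of order 2 at -9/10, modulus 9/10.
Denominator factor (u + 4): pole of order 1 at -4, modulus 4.
The radius of convergence is the smallest modulus among the singular points: 9/10.

The radius of convergence is 9/10.


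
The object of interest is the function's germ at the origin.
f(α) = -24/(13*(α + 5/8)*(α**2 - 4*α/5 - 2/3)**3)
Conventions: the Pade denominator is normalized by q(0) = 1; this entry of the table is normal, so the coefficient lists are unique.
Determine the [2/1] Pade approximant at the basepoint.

Taylor coefficients needed (expand at 0): a_0 = 648/65, a_1 = -1296/25, a_2 = 347652/1625, a_3 = -456192/625.
Write the denominator as Q(α) = 1 + q1*α. Requiring Q*f - P = O(α^4) with deg P <= 2 kills the coefficients of α^3..α^3 in Q*f:
  α^3: a_3 + q1*a_2 = 0, i.e. -456192/625 + (347652/1625)*q1 = 0.
Solving this linear system: q1 = 18304/5365.
The numerator is Q*f truncated at degree 2: P0 = a_0 = 648/65; P1 = a_1 + q1*a_0 = -478224/26825; P2 = a_2 + q1*a_1 = 64644804/1743625.

The Pade approximant has numerator coefficients [648/65, -478224/26825, 64644804/1743625]; denominator coefficients [1, 18304/5365].


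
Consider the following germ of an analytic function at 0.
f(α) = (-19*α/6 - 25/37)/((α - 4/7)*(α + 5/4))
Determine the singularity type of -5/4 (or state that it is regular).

The denominator factor α + 5/4 vanishes at -5/4 and appears to the power 1; the numerator there equals 2915/888, nonzero, and no other factor vanishes.
Hence a pole whose order is the multiplicity, 1.

The point is a pole of order 1.


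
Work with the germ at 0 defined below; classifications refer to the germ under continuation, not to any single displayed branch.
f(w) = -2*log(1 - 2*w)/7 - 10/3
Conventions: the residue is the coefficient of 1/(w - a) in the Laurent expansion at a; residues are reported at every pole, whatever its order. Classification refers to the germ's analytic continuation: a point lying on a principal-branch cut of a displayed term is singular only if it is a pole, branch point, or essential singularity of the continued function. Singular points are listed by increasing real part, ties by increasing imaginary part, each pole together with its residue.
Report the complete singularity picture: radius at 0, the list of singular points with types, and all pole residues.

Branch term (-2/7)*log(1 - w/(1/2)): its argument vanishes at w = 1/2, a logarithmic branch point, modulus 1/2.
The radius of convergence is the smallest modulus among the singular points: 1/2.

Radius of convergence at 0: 1/2.
At 1/2: a logarithmic branch point.


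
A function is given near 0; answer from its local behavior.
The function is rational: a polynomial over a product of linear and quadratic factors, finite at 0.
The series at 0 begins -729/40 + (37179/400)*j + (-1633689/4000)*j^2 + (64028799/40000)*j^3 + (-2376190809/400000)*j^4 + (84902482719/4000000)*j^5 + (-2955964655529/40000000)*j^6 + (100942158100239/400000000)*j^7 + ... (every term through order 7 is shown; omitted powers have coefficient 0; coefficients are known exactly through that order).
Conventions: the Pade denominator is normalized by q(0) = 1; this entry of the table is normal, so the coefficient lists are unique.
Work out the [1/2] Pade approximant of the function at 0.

Taylor coefficients needed (read off): a_0 = -729/40, a_1 = 37179/400, a_2 = -1633689/4000, a_3 = 64028799/40000.
Write the denominator as Q(j) = 1 + q1*j + q2*j^2. Requiring Q*f - P = O(j^4) with deg P <= 1 kills the coefficients of j^2..j^3 in Q*f:
  j^2: a_2 + q1*a_1 + q2*a_0 = 0, i.e. -1633689/4000 + (37179/400)*q1 + (-729/40)*q2 = 0.
  j^3: a_3 + q1*a_2 + q2*a_1 = 0, i.e. 64028799/40000 + (-1633689/4000)*q1 + (37179/400)*q2 = 0.
Solving this linear system: q1 = 147/20, q2 = 603/40.
The numerator is Q*f truncated at degree 1: P0 = a_0 = -729/40; P1 = a_1 + q1*a_0 = -6561/160.

The Pade approximant has numerator coefficients [-729/40, -6561/160]; denominator coefficients [1, 147/20, 603/40].


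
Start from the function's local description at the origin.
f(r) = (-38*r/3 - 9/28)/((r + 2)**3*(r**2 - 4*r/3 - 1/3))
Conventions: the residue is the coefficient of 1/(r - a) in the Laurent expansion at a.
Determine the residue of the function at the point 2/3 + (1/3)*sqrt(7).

The factor r**2 - 4*r/3 - 1/3 splits as (r - a)(r - a') with a = 2/3 + (1/3)*sqrt(7), a' = 2/3 - (1/3)*sqrt(7). At the order-1 pole a set g(r) = (r - a)*f(r) = [(-38*r/3 - 9/28)/(r + 2)**3] / (r - a').
Simple pole: residue = g(a) at a = 2/3 + (1/3)*sqrt(7), which is -94643/384104 - (832/336091)*sqrt(7).

The residue is -94643/384104 - (832/336091)*sqrt(7).


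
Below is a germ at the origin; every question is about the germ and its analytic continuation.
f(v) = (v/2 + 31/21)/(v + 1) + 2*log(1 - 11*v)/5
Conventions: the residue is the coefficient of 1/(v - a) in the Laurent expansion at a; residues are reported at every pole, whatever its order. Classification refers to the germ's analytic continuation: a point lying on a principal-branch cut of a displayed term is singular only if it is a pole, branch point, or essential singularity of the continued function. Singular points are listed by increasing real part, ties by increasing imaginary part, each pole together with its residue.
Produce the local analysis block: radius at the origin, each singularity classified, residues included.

Denominator factor (v + 1): pole of order 1 at -1, modulus 1.
Branch term (2/5)*log(1 - v/(1/11)): its argument vanishes at v = 1/11, a logarithmic branch point, modulus 1/11.
The radius of convergence is the smallest modulus among the singular points: 1/11.
The branch term is analytic at -1 and contributes nothing to the residue; only the rational part matters.
At the order-1 pole -1 set g(v) = (v - (-1))*(rational part) = v/2 + 31/21.
Simple pole: residue = g(a) at a = -1, which is 41/42.
List the singular points by increasing real part (a conjugate pair: the negative imaginary part first).

Radius of convergence at 0: 1/11.
At -1: a pole of order 1; residue 41/42.
At 1/11: a logarithmic branch point.


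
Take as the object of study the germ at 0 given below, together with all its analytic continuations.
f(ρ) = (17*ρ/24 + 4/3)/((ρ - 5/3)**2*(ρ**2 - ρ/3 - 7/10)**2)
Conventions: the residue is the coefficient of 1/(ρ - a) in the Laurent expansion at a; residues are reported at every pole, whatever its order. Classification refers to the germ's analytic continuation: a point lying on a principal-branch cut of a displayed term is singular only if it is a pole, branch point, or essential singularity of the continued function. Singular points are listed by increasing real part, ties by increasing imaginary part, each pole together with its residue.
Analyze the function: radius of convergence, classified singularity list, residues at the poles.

Radius of convergence at 0: -1/6 + (1/30)*sqrt(655).
At 1/6 - (1/30)*sqrt(655): a pole of order 2; residue 20419425/10285412 - (3163991625/44126988833)*sqrt(655).
At 1/6 + (1/30)*sqrt(655): a pole of order 2; residue 20419425/10285412 + (3163991625/44126988833)*sqrt(655).
At 5/3: a pole of order 2; residue -20419425/5142706.

Denominator factor (ρ - 5/3)^2: pole of order 2 at 5/3, modulus 5/3.
Denominator factor (ρ**2 - ρ/3 - 7/10)^2: discriminant 131/45, real irrational roots 1/6 + (1/30)*sqrt(655) and 1/6 - (1/30)*sqrt(655); poles of order 2, moduli 1/6 + (1/30)*sqrt(655) and -1/6 + (1/30)*sqrt(655).
The radius of convergence is the smallest modulus among the singular points: -1/6 + (1/30)*sqrt(655).
The factor ρ**2 - ρ/3 - 7/10 splits as (ρ - a)(ρ - a') with a = 1/6 - (1/30)*sqrt(655), a' = 1/6 + (1/30)*sqrt(655). At the order-2 pole a set g(ρ) = (ρ - a)^2*f(ρ) = [(17*ρ/24 + 4/3)/(ρ - 5/3)**2] / (ρ - a')^2.
Order-2 pole: residue = g'(a); g'(1/6 - (1/30)*sqrt(655)) = 20419425/10285412 - (3163991625/44126988833)*sqrt(655), so the residue is 20419425/10285412 - (3163991625/44126988833)*sqrt(655).
The factor ρ**2 - ρ/3 - 7/10 splits as (ρ - a)(ρ - a') with a = 1/6 + (1/30)*sqrt(655), a' = 1/6 - (1/30)*sqrt(655). At the order-2 pole a set g(ρ) = (ρ - a)^2*f(ρ) = [(17*ρ/24 + 4/3)/(ρ - 5/3)**2] / (ρ - a')^2.
Order-2 pole: residue = g'(a); g'(1/6 + (1/30)*sqrt(655)) = 20419425/10285412 + (3163991625/44126988833)*sqrt(655), so the residue is 20419425/10285412 + (3163991625/44126988833)*sqrt(655).
At the order-2 pole 5/3 set g(ρ) = (ρ - (5/3))^2*f(ρ) = (17*ρ/24 + 4/3)/(ρ**2 - ρ/3 - 7/10)**2.
Order-2 pole: residue = g'(a); g'(5/3) = -20419425/5142706, so the residue is -20419425/5142706.
List the singular points by increasing real part (a conjugate pair: the negative imaginary part first).


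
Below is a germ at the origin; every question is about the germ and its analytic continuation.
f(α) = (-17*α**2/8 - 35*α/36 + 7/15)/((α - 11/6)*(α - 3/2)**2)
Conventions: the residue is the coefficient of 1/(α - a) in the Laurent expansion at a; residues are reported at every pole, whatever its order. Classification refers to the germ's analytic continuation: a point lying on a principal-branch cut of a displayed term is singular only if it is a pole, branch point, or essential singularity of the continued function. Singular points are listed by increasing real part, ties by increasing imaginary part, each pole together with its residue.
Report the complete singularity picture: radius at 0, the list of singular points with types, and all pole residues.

Denominator factor (α - 3/2)^2: pole of order 2 at 3/2, modulus 3/2.
Denominator factor (α - 11/6): pole of order 1 at 11/6, modulus 11/6.
The radius of convergence is the smallest modulus among the singular points: 3/2.
At the order-2 pole 3/2 set g(α) = (α - (3/2))^2*f(α) = (-17*α**2/8 - 35*α/36 + 7/15)/(α - 11/6).
Order-2 pole: residue = g'(a); g'(3/2) = 35519/480, so the residue is 35519/480.
At the order-1 pole 11/6 set g(α) = (α - (11/6))*f(α) = (-17*α**2/8 - 35*α/36 + 7/15)/(α - 3/2)**2.
Simple pole: residue = g(a) at a = 11/6, which is -36539/480.
List the singular points by increasing real part (a conjugate pair: the negative imaginary part first).

Radius of convergence at 0: 3/2.
At 3/2: a pole of order 2; residue 35519/480.
At 11/6: a pole of order 1; residue -36539/480.


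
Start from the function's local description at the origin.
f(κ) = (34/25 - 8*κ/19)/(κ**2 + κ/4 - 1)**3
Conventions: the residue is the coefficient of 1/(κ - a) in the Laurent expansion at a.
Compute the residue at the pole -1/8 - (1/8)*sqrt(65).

The factor κ**2 + κ/4 - 1 splits as (κ - a)(κ - a') with a = -1/8 - (1/8)*sqrt(65), a' = -1/8 + (1/8)*sqrt(65). At the order-3 pole a set g(κ) = (κ - a)^3*f(κ) = [34/25 - 8*κ/19] / (κ - a')^3.
Order-3 pole: residue = g''(a)/2; g''(-1/8 - (1/8)*sqrt(65)) = -(8245248/130446875)*sqrt(65), so the residue is -(4122624/130446875)*sqrt(65).

The residue is -(4122624/130446875)*sqrt(65).


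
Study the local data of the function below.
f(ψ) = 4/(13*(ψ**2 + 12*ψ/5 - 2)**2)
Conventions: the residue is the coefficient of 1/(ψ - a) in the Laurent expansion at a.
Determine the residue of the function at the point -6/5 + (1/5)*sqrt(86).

The residue is -(125/96148)*sqrt(86).

The factor ψ**2 + 12*ψ/5 - 2 splits as (ψ - a)(ψ - a') with a = -6/5 + (1/5)*sqrt(86), a' = -6/5 - (1/5)*sqrt(86). At the order-2 pole a set g(ψ) = (ψ - a)^2*f(ψ) = [4/13] / (ψ - a')^2.
Order-2 pole: residue = g'(a); g'(-6/5 + (1/5)*sqrt(86)) = -(125/96148)*sqrt(86), so the residue is -(125/96148)*sqrt(86).


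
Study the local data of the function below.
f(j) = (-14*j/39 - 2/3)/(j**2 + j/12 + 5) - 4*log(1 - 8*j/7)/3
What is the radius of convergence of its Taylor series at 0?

Denominator factor (j**2 + j/12 + 5): discriminant -2879/144, complex-conjugate roots (-1/24) + ((1/24)*sqrt(2879))*i and (-1/24) - ((1/24)*sqrt(2879))*i; poles of order 1, moduli sqrt(5) and sqrt(5).
Branch term (-4/3)*log(1 - j/(7/8)): its argument vanishes at j = 7/8, a logarithmic branch point, modulus 7/8.
The radius of convergence is the smallest modulus among the singular points: 7/8.

The radius of convergence is 7/8.


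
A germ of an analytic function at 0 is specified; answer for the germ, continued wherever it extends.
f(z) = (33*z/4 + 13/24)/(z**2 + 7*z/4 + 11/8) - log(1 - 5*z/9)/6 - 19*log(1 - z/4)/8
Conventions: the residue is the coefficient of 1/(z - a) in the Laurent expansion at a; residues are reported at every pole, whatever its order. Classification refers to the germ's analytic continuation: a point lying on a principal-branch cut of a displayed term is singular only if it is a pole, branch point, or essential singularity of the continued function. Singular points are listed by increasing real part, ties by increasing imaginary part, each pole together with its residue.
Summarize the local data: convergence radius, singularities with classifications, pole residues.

Radius of convergence at 0: (1/4)*sqrt(22).
At (-7/8) - ((1/8)*sqrt(39))*i: a pole of order 1; residue (33/8) - ((641/936)*sqrt(39))*i.
At (-7/8) + ((1/8)*sqrt(39))*i: a pole of order 1; residue (33/8) + ((641/936)*sqrt(39))*i.
At 9/5: a logarithmic branch point.
At 4: a logarithmic branch point.

Denominator factor (z**2 + 7*z/4 + 11/8): discriminant -39/16, complex-conjugate roots (-7/8) + ((1/8)*sqrt(39))*i and (-7/8) - ((1/8)*sqrt(39))*i; poles of order 1, moduli (1/4)*sqrt(22) and (1/4)*sqrt(22).
Branch term (-1/6)*log(1 - z/(9/5)): its argument vanishes at z = 9/5, a logarithmic branch point, modulus 9/5.
Branch term (-19/8)*log(1 - z/(4)): its argument vanishes at z = 4, a logarithmic branch point, modulus 4.
The radius of convergence is the smallest modulus among the singular points: (1/4)*sqrt(22).
The branch terms are analytic at (-7/8) - ((1/8)*sqrt(39))*i and contribute nothing to the residue; only the rational part matters.
The factor z**2 + 7*z/4 + 11/8 splits as (z - a)(z - a') with a = (-7/8) - ((1/8)*sqrt(39))*i, a' = (-7/8) + ((1/8)*sqrt(39))*i. At the order-1 pole a set g(z) = (z - a)*(rational part) = [33*z/4 + 13/24] / (z - a').
Simple pole: residue = g(a) at a = (-7/8) - ((1/8)*sqrt(39))*i, which is (33/8) - ((641/936)*sqrt(39))*i.
The branch terms are analytic at (-7/8) + ((1/8)*sqrt(39))*i and contribute nothing to the residue; only the rational part matters.
The factor z**2 + 7*z/4 + 11/8 splits as (z - a)(z - a') with a = (-7/8) + ((1/8)*sqrt(39))*i, a' = (-7/8) - ((1/8)*sqrt(39))*i. At the order-1 pole a set g(z) = (z - a)*(rational part) = [33*z/4 + 13/24] / (z - a').
Simple pole: residue = g(a) at a = (-7/8) + ((1/8)*sqrt(39))*i, which is (33/8) + ((641/936)*sqrt(39))*i.
List the singular points by increasing real part (a conjugate pair: the negative imaginary part first).


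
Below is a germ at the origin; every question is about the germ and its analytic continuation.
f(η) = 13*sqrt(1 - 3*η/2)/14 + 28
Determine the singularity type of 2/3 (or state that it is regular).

The point is an algebraic (square-root) branch point.

The term (13/14)*sqrt(1 - η/(2/3)) has argument 1 - 2/3/(2/3) = 0 at 2/3: a square-root (algebraic, two-sheeted) branch point; the remaining terms are analytic or single-valued there.


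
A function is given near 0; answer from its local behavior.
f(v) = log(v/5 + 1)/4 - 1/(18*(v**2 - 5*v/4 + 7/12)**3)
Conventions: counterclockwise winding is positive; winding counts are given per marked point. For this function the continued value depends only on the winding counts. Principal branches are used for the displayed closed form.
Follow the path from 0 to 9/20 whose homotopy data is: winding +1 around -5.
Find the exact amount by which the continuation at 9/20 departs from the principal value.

The rational part is single-valued and drops out of the difference; each branch term changes only by its own monodromy.
(1/4)*log(1 - v/(-5)): each positive loop around -5 adds 2*pi*i to the log, so winding +1 contributes (1/4)*(1)*2*pi*i = (1/2)*pi*i.
Summing the contributions at v = 9/20 gives (1/2)*pi*i.

Continued minus principal equals (1/2)*pi*i.


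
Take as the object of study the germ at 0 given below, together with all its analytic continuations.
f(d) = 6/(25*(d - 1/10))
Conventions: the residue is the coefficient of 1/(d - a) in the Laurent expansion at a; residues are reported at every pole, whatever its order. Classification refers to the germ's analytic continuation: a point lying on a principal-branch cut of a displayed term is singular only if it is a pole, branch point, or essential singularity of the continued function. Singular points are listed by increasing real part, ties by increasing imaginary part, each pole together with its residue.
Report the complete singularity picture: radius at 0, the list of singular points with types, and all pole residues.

Radius of convergence at 0: 1/10.
At 1/10: a pole of order 1; residue 6/25.

Denominator factor (d - 1/10): pole of order 1 at 1/10, modulus 1/10.
The radius of convergence is the smallest modulus among the singular points: 1/10.
At the order-1 pole 1/10 set g(d) = (d - (1/10))*f(d) = 6/25.
Simple pole: residue = g(a) at a = 1/10, which is 6/25.


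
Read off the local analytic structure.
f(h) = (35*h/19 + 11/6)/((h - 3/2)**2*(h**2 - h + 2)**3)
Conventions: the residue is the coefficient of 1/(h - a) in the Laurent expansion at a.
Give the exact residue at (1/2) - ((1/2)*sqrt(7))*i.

The factor h**2 - h + 2 splits as (h - a)(h - a') with a = (1/2) - ((1/2)*sqrt(7))*i, a' = (1/2) + ((1/2)*sqrt(7))*i. At the order-3 pole a set g(h) = (h - a)^3*f(h) = [(35*h/19 + 11/6)/(h - 3/2)**2] / (h - a')^3.
Order-3 pole: residue = g''(a)/2; g''((1/2) - ((1/2)*sqrt(7))*i) = (109504/278179) + ((63312/5021863)*sqrt(7))*i, so the residue is (54752/278179) + ((31656/5021863)*sqrt(7))*i.

The residue is (54752/278179) + ((31656/5021863)*sqrt(7))*i.
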